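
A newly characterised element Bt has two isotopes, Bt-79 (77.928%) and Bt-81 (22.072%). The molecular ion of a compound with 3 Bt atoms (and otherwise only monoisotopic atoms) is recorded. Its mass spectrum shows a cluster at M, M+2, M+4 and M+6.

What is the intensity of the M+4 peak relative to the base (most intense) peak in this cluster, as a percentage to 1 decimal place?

24.1%

Term probabilities: M 0.4732, M+2 0.4021, M+4 0.1139, M+6 0.0108. Base peak = M.
P(M) = C(3,0) × 0.77928^3 × 0.22072^0 = 1 × 0.47323907 × 1.0000 = 0.473239 (base)
P(M+4) = C(3,2) × 0.77928^1 × 0.22072^2 = 3 × 0.77928 × 0.04871732 = 0.113893
Relative intensity = 0.113893 / 0.473239 × 100 = 24.1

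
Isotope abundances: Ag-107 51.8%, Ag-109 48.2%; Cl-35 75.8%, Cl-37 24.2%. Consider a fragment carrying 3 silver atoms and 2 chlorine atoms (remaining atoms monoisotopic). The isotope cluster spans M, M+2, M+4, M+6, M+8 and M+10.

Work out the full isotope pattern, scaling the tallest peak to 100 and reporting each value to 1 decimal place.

22.3 : 76.5 : 100.0 : 61.3 : 17.4 : 1.8

Silver pattern (n=3): 0.13899183 : 0.3879965 : 0.3610315 : 0.11198017
Chlorine pattern (n=2): 0.574564 : 0.366872 : 0.058564
Convolve the two distributions (both contribute in 2-u steps):
  M: 0.13899183×0.574564 = 0.079860
  M+2: 0.13899183×0.366872 + 0.3879965×0.574564 = 0.273921
  M+4: 0.13899183×0.058564 + 0.3879965×0.366872 + 0.3610315×0.574564 = 0.357921
  M+6: 0.3879965×0.058564 + 0.3610315×0.366872 + 0.11198017×0.574564 = 0.219515
  M+8: 0.3610315×0.058564 + 0.11198017×0.366872 = 0.062226
  M+10: 0.11198017×0.058564 = 0.006558
Scale to base peak (0.357921) = 100: 22.3 : 76.5 : 100.0 : 61.3 : 17.4 : 1.8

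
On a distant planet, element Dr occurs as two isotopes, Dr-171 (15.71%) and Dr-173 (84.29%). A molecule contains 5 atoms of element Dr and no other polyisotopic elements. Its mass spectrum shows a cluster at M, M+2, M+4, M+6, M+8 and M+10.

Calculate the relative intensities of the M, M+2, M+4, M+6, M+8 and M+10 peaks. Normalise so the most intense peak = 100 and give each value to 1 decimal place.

Expanding (0.1571 + 0.8429)^5:
P(M) = 0.1571^5 = 0.000096
P(M+2) = 5 × 0.1571^4 × 0.8429^1 = 0.002567
P(M+4) = 10 × 0.1571^3 × 0.8429^2 = 0.027547
P(M+6) = 10 × 0.1571^2 × 0.8429^3 = 0.147802
P(M+8) = 5 × 0.1571^1 × 0.8429^4 = 0.396507
P(M+10) = 0.8429^5 = 0.425481
The M+10 peak is largest (0.425481); scaling to 100 gives 0.0 : 0.6 : 6.5 : 34.7 : 93.2 : 100.0.

0.0 : 0.6 : 6.5 : 34.7 : 93.2 : 100.0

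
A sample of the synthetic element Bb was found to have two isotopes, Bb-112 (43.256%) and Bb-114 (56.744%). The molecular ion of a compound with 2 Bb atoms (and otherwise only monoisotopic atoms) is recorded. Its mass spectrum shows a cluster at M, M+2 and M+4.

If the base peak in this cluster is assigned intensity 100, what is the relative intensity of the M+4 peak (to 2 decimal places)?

(0.43256 + 0.56744)^2 gives M 0.1871, M+2 0.4909, M+4 0.3220; the largest is M+2.
P(M+2) = C(2,1) × 0.43256^1 × 0.56744^1 = 2 × 0.43256 × 0.56744 = 0.490904 (base)
P(M+4) = C(2,2) × 0.43256^0 × 0.56744^2 = 1 × 1.0000 × 0.32198815 = 0.321988
Relative intensity = 0.321988 / 0.490904 × 100 = 65.59

65.59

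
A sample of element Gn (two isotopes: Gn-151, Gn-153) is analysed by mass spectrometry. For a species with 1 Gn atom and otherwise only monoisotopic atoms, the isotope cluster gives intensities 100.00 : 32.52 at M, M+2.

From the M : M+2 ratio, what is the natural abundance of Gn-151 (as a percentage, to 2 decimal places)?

Write p for the Gn-151 fraction. I(M+2)/I(M) = [C(1,1)·p^0·(1−p)] / p^1 = 1·(1−p)/p = 32.52/100.00 = 0.3252
(1−p)/p = 0.3252/1 = 0.3252  ⇒  p = 1/(1 + 0.3252) = 0.7546
Gn-151: 75.46%, Gn-153: 24.54%.

75.46%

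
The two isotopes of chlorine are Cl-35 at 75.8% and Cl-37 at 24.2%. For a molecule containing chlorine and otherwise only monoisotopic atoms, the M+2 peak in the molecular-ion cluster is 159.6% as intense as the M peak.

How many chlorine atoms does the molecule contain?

For n independent Cl atoms, I(M+2)/I(M) = n · (abundance Cl-37) / (abundance Cl-35) = n · 0.242/0.758.
n = 1.596 × 0.758/0.242 = 5.00 ≈ 5

5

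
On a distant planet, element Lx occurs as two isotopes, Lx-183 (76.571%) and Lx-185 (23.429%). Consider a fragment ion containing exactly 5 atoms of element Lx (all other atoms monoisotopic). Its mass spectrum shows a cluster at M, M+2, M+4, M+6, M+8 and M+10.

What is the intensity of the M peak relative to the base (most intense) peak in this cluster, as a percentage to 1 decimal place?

Binomial terms of (0.76571 + 0.23429)^5: M 0.2632, M+2 0.4027, M+4 0.2464, M+6 0.0754, M+8 0.0115, M+10 0.0007 → M+2 is the base peak.
P(M+2) = C(5,1) × 0.76571^4 × 0.23429^1 = 5 × 0.34376153 × 0.23429 = 0.402699 (base)
P(M) = C(5,0) × 0.76571^5 × 0.23429^0 = 1 × 0.26322164 × 1.0000 = 0.263222
Relative intensity = 0.263222 / 0.402699 × 100 = 65.4

65.4%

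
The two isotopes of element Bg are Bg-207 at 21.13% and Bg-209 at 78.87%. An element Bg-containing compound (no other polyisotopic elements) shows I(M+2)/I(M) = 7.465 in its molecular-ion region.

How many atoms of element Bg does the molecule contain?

The M+2/M ratio from n Bg atoms is n · q/p = n · 0.7887/0.2113.
n = 7.465 × 0.2113/0.7887 = 2.00 ≈ 2

2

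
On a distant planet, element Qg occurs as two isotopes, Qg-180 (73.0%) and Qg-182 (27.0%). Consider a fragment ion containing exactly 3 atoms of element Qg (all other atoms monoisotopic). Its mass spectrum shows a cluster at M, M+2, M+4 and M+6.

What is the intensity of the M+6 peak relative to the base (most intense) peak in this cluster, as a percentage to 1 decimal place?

4.6%

Binomial terms of (0.730 + 0.270)^3: M 0.3890, M+2 0.4316, M+4 0.1597, M+6 0.0197 → M+2 is the base peak.
P(M+2) = C(3,1) × 0.730^2 × 0.270^1 = 3 × 0.5329 × 0.2700 = 0.431649 (base)
P(M+6) = C(3,3) × 0.730^0 × 0.270^3 = 1 × 1.0000 × 0.019683 = 0.019683
Relative intensity = 0.019683 / 0.431649 × 100 = 4.6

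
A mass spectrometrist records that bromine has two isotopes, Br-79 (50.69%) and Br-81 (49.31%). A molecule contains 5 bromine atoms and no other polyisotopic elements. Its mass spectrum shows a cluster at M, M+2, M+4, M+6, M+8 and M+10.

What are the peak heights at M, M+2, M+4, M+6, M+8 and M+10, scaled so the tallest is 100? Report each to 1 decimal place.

10.6 : 51.4 : 100.0 : 97.3 : 47.3 : 9.2

The 5 Br atoms are independent, so intensities follow the terms of (0.5069 + 0.4931)^5.
P(M) = 0.5069^5 = 0.033467
P(M+2) = 5 × 0.5069^4 × 0.4931^1 = 0.162777
P(M+4) = 10 × 0.5069^3 × 0.4931^2 = 0.316692
P(M+6) = 10 × 0.5069^2 × 0.4931^3 = 0.308070
P(M+8) = 5 × 0.5069^1 × 0.4931^4 = 0.149842
P(M+10) = 0.4931^5 = 0.029152
The M+4 peak is largest (0.316692); scaling to 100 gives 10.6 : 51.4 : 100.0 : 97.3 : 47.3 : 9.2.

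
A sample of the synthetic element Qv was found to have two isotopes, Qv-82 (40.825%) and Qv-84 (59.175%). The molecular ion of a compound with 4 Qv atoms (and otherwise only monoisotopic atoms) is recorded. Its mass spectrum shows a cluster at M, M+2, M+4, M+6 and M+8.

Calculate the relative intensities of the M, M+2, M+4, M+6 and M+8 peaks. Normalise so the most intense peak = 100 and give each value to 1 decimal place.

7.9 : 46.0 : 100.0 : 96.6 : 35.0

The 4 Qv atoms are independent, so intensities follow the terms of (0.40825 + 0.59175)^4.
P(M) = 0.40825^4 = 0.027778
P(M+2) = 4 × 0.40825^3 × 0.59175^1 = 0.161056
P(M+4) = 6 × 0.40825^2 × 0.59175^2 = 0.350171
P(M+6) = 4 × 0.40825^1 × 0.59175^3 = 0.338377
P(M+8) = 0.59175^4 = 0.122618
The M+4 peak is largest (0.350171); scaling to 100 gives 7.9 : 46.0 : 100.0 : 96.6 : 35.0.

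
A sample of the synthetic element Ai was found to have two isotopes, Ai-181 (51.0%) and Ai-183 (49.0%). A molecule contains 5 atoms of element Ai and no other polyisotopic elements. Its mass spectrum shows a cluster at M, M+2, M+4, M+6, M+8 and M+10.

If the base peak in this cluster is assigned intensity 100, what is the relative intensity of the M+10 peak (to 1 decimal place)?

8.9

Binomial terms of (0.510 + 0.490)^5: M 0.0345, M+2 0.1657, M+4 0.3185, M+6 0.3060, M+8 0.1470, M+10 0.0282 → M+4 is the base peak.
P(M+4) = C(5,2) × 0.510^3 × 0.490^2 = 10 × 0.132651 × 0.2401 = 0.318495 (base)
P(M+10) = C(5,5) × 0.510^0 × 0.490^5 = 1 × 1.0000 × 0.02824752 = 0.028248
Relative intensity = 0.028248 / 0.318495 × 100 = 8.9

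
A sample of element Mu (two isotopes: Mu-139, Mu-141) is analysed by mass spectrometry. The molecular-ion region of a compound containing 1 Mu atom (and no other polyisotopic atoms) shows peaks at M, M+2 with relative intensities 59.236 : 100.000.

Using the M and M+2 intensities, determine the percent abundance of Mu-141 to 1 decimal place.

62.8%

Let p = fractional abundance of Mu-139. I(M+2)/I(M) = [C(1,1)·p^0·(1−p)] / p^1 = 1·(1−p)/p = 100.000/59.236 = 1.6882
(1−p)/p = 1.6882/1 = 1.6882  ⇒  p = 1/(1 + 1.6882) = 0.3720
Mu-139: 37.2%, Mu-141: 62.8%.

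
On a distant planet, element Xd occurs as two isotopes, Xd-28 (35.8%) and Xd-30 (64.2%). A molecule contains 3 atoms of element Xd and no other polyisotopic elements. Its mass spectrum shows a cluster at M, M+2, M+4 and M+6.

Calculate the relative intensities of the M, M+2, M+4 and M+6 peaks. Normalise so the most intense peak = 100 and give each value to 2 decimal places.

Expanding (0.358 + 0.642)^3:
P(M) = 0.358^3 = 0.045883
P(M+2) = 3 × 0.358^2 × 0.642^1 = 0.246844
P(M+4) = 3 × 0.358^1 × 0.642^2 = 0.442664
P(M+6) = 0.642^3 = 0.264609
The M+4 peak is largest (0.442664); scaling to 100 gives 10.37 : 55.76 : 100.00 : 59.78.

10.37 : 55.76 : 100.00 : 59.78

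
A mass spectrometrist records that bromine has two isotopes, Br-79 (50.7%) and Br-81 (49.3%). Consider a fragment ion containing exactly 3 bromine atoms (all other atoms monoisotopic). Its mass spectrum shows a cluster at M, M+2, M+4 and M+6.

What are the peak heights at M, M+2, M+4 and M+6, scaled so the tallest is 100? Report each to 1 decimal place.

34.3 : 100.0 : 97.2 : 31.5

The 3 Br atoms are independent, so intensities follow the terms of (0.507 + 0.493)^3.
P(M) = 0.507^3 = 0.130324
P(M+2) = 3 × 0.507^2 × 0.493^1 = 0.380175
P(M+4) = 3 × 0.507^1 × 0.493^2 = 0.369678
P(M+6) = 0.493^3 = 0.119823
The M+2 peak is largest (0.380175); scaling to 100 gives 34.3 : 100.0 : 97.2 : 31.5.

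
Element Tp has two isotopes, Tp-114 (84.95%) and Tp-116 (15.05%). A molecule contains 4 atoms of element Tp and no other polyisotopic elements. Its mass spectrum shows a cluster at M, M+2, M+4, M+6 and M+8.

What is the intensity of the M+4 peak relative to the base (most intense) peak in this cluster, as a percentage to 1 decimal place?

Term probabilities: M 0.5208, M+2 0.3691, M+4 0.0981, M+6 0.0116, M+8 0.0005. Base peak = M.
P(M) = C(4,0) × 0.8495^4 × 0.1505^0 = 1 × 0.52077908 × 1.0000 = 0.520779 (base)
P(M+4) = C(4,2) × 0.8495^2 × 0.1505^2 = 6 × 0.72165025 × 0.02265025 = 0.098073
Relative intensity = 0.098073 / 0.520779 × 100 = 18.8

18.8%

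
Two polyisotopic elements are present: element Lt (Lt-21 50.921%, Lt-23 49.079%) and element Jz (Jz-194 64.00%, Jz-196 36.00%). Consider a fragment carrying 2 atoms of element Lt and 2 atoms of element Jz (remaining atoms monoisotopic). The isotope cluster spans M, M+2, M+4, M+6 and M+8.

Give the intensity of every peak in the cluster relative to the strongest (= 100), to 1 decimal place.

Element Lt pattern (n=2): 0.25929482 : 0.49983035 : 0.24087482
Element Jz pattern (n=2): 0.4096 : 0.4608 : 0.1296
Convolve the two distributions (both contribute in 2-u steps):
  M: 0.25929482×0.4096 = 0.106207
  M+2: 0.25929482×0.4608 + 0.49983035×0.4096 = 0.324214
  M+4: 0.25929482×0.1296 + 0.49983035×0.4608 + 0.24087482×0.4096 = 0.362589
  M+6: 0.49983035×0.1296 + 0.24087482×0.4608 = 0.175773
  M+8: 0.24087482×0.1296 = 0.031217
Scale to base peak (0.362589) = 100: 29.3 : 89.4 : 100.0 : 48.5 : 8.6

29.3 : 89.4 : 100.0 : 48.5 : 8.6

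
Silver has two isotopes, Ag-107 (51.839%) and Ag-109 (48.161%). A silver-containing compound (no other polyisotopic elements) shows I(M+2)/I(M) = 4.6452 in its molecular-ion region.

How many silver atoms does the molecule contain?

5

The M+2/M ratio from n Ag atoms is n · q/p = n · 0.48161/0.51839.
n = 4.6452 × 0.51839/0.48161 = 5.00 ≈ 5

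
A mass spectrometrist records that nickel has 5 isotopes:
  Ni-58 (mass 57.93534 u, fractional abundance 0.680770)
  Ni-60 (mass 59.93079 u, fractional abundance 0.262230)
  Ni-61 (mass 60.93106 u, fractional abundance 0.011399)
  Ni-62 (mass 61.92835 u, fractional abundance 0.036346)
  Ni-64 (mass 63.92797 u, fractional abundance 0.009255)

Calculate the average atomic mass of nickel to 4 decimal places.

Average mass = Σ (abundance × isotope mass) = 0.680770 × 57.93534 + 0.262230 × 59.93079 + 0.011399 × 60.93106 + 0.036346 × 61.92835 + 0.009255 × 63.92797
= 39.440641 + 15.715651 + 0.694553 + 2.250848 + 0.591653 = 58.693346 u

58.6933 u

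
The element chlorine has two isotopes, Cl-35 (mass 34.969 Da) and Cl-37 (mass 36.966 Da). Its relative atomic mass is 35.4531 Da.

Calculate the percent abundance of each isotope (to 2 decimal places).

With x = fraction of Cl-35 (so Cl-37 is 1 − x):
34.969·x + 36.966·(1 − x) = 35.4531
(34.969 − 36.966)·x = 35.4531 − 36.966
x = -1.5129 / -1.997 = 0.75759 → 75.76% Cl-35, 24.24% Cl-37.

Cl-35: 75.76%, Cl-37: 24.24%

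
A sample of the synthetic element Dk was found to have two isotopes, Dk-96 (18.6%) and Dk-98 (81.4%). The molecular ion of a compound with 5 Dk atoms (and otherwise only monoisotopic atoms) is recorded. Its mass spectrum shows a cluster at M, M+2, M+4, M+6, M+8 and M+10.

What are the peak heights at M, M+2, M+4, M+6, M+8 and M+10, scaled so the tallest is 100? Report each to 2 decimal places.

0.05 : 1.19 : 10.44 : 45.70 : 100.00 : 87.53

Expanding (0.186 + 0.814)^5:
P(M) = 0.186^5 = 0.000223
P(M+2) = 5 × 0.186^4 × 0.814^1 = 0.004871
P(M+4) = 10 × 0.186^3 × 0.814^2 = 0.042637
P(M+6) = 10 × 0.186^2 × 0.814^3 = 0.186595
P(M+8) = 5 × 0.186^1 × 0.814^4 = 0.408301
P(M+10) = 0.814^5 = 0.357373
The M+8 peak is largest (0.408301); scaling to 100 gives 0.05 : 1.19 : 10.44 : 45.70 : 100.00 : 87.53.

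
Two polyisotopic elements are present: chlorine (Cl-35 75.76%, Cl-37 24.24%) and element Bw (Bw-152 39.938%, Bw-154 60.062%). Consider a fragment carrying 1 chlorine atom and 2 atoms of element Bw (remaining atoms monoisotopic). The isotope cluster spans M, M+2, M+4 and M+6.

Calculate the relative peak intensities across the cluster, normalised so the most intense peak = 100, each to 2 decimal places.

Chlorine pattern (n=1): 0.7576 : 0.2424
Element Bw pattern (n=2): 0.15950438 : 0.47975123 : 0.36074438
Convolve the two distributions (both contribute in 2-u steps):
  M: 0.7576×0.15950438 = 0.120841
  M+2: 0.7576×0.47975123 + 0.2424×0.15950438 = 0.402123
  M+4: 0.7576×0.36074438 + 0.2424×0.47975123 = 0.389592
  M+6: 0.2424×0.36074438 = 0.087444
Scale to base peak (0.402123) = 100: 30.05 : 100.00 : 96.88 : 21.75

30.05 : 100.00 : 96.88 : 21.75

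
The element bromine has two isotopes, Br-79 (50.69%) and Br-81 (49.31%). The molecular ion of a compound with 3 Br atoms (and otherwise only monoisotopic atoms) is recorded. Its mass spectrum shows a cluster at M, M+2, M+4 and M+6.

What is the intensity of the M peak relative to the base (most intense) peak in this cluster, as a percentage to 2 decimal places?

34.27%

Binomial terms of (0.5069 + 0.4931)^3: M 0.1302, M+2 0.3801, M+4 0.3698, M+6 0.1199 → M+2 is the base peak.
P(M+2) = C(3,1) × 0.5069^2 × 0.4931^1 = 3 × 0.25694761 × 0.4931 = 0.380103 (base)
P(M) = C(3,0) × 0.5069^3 × 0.4931^0 = 1 × 0.13024674 × 1.0000 = 0.130247
Relative intensity = 0.130247 / 0.380103 × 100 = 34.27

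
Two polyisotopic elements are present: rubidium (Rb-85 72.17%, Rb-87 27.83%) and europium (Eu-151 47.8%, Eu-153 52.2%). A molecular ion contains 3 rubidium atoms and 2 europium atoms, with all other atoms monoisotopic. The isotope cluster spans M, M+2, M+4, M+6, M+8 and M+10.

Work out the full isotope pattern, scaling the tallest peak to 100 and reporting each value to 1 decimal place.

24.0 : 80.2 : 100.0 : 57.9 : 15.8 : 1.6

Rubidium pattern (n=3): 0.37589809 : 0.43485841 : 0.16768892 : 0.02155458
Europium pattern (n=2): 0.228484 : 0.499032 : 0.272484
Convolve the two distributions (both contribute in 2-u steps):
  M: 0.37589809×0.228484 = 0.085887
  M+2: 0.37589809×0.499032 + 0.43485841×0.228484 = 0.286943
  M+4: 0.37589809×0.272484 + 0.43485841×0.499032 + 0.16768892×0.228484 = 0.357749
  M+6: 0.43485841×0.272484 + 0.16768892×0.499032 + 0.02155458×0.228484 = 0.207099
  M+8: 0.16768892×0.272484 + 0.02155458×0.499032 = 0.056449
  M+10: 0.02155458×0.272484 = 0.005873
Scale to base peak (0.357749) = 100: 24.0 : 80.2 : 100.0 : 57.9 : 15.8 : 1.6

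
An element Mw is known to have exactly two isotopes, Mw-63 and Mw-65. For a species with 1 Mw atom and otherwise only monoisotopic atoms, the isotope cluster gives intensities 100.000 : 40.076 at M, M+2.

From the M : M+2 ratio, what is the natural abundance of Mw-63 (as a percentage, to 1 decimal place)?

If p is the fraction of Mw that is Mw-63, then I(M+2)/I(M) = [C(1,1)·p^0·(1−p)] / p^1 = 1·(1−p)/p = 40.076/100.000 = 0.4008
(1−p)/p = 0.4008/1 = 0.4008  ⇒  p = 1/(1 + 0.4008) = 0.7139
Mw-63: 71.4%, Mw-65: 28.6%.

71.4%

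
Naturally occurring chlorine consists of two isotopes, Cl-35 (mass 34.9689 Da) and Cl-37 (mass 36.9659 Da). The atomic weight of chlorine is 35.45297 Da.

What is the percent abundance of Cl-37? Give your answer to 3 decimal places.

24.240%

Writing the weighted mean with unknown fraction x of Cl-35:
34.9689·x + 36.9659·(1 − x) = 35.45297
(34.9689 − 36.9659)·x = 35.45297 − 36.9659
x = -1.51293 / -1.9970 = 0.75760 → 75.760% Cl-35, 24.240% Cl-37.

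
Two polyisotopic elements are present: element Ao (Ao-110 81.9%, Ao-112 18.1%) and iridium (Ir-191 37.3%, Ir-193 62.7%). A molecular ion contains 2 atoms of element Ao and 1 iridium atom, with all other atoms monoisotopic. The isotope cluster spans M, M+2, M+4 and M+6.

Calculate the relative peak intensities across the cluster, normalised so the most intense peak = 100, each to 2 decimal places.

Element Ao pattern (n=2): 0.670761 : 0.296478 : 0.032761
Iridium pattern (n=1): 0.3730 : 0.6270
Convolve the two distributions (both contribute in 2-u steps):
  M: 0.670761×0.3730 = 0.250194
  M+2: 0.670761×0.6270 + 0.296478×0.3730 = 0.531153
  M+4: 0.296478×0.6270 + 0.032761×0.3730 = 0.198112
  M+6: 0.032761×0.6270 = 0.020541
Scale to base peak (0.531153) = 100: 47.10 : 100.00 : 37.30 : 3.87

47.10 : 100.00 : 37.30 : 3.87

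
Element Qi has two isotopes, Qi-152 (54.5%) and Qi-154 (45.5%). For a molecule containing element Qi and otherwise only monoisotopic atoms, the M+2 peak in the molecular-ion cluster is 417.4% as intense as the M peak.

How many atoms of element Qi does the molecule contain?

For n independent Qi atoms, I(M+2)/I(M) = n · (abundance Qi-154) / (abundance Qi-152) = n · 0.455/0.545.
n = 4.174 × 0.545/0.455 = 5.00 ≈ 5

5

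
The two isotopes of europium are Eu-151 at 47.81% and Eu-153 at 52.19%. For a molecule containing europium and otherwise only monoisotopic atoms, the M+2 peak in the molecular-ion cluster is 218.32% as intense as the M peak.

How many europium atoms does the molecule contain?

2

The M+2/M ratio from n Eu atoms is n · q/p = n · 0.5219/0.4781.
n = 2.1832 × 0.4781/0.5219 = 2.00 ≈ 2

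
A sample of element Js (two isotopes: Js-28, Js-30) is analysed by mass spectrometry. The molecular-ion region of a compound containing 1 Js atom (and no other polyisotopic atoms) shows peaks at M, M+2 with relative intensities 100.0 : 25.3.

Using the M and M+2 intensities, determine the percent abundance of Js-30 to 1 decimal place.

If p is the fraction of Js that is Js-28, then I(M+2)/I(M) = [C(1,1)·p^0·(1−p)] / p^1 = 1·(1−p)/p = 25.3/100.0 = 0.2530
(1−p)/p = 0.2530/1 = 0.2530  ⇒  p = 1/(1 + 0.2530) = 0.7981
Js-28: 79.8%, Js-30: 20.2%.

20.2%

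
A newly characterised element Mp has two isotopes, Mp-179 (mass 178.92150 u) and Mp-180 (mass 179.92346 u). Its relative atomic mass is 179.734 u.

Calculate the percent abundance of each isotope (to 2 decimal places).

Mp-179: 18.91%, Mp-180: 81.09%

Writing the weighted mean with unknown fraction x of Mp-179:
178.92150·x + 179.92346·(1 − x) = 179.734
(178.92150 − 179.92346)·x = 179.734 − 179.92346
x = -0.18946 / -1.00196 = 0.18909 → 18.91% Mp-179, 81.09% Mp-180.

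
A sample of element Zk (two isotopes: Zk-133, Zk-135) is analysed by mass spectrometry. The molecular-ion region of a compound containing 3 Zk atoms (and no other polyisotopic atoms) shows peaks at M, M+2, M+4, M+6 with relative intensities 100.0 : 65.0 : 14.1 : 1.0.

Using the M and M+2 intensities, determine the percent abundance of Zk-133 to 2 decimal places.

82.19%

Let p = fractional abundance of Zk-133. I(M+2)/I(M) = [C(3,1)·p^2·(1−p)] / p^3 = 3·(1−p)/p = 65.0/100.0 = 0.6500
(1−p)/p = 0.6500/3 = 0.2167  ⇒  p = 1/(1 + 0.2167) = 0.8219
Zk-133: 82.19%, Zk-135: 17.81%.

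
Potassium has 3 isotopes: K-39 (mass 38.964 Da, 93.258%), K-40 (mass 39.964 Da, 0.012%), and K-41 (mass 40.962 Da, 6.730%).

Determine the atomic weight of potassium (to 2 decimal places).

39.10 Da

Average mass = Σ (abundance × isotope mass) = 0.93258 × 38.964 + 0.00012 × 39.964 + 0.06730 × 40.962
= 36.3370 + 0.0048 + 2.7567 = 39.0985 Da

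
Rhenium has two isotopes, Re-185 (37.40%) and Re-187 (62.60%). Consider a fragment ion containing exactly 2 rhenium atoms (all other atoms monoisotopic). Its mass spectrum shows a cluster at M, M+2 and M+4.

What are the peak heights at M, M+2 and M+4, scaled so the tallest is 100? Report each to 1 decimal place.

Each Re atom is independently Re-185 (p = 0.3740) or Re-187 (q = 0.6260); the cluster is the binomial expansion (p + q)^2.
P(M) = 0.3740^2 = 0.139876
P(M+2) = 2 × 0.3740^1 × 0.6260^1 = 0.468248
P(M+4) = 0.6260^2 = 0.391876
The M+2 peak is largest (0.468248); scaling to 100 gives 29.9 : 100.0 : 83.7.

29.9 : 100.0 : 83.7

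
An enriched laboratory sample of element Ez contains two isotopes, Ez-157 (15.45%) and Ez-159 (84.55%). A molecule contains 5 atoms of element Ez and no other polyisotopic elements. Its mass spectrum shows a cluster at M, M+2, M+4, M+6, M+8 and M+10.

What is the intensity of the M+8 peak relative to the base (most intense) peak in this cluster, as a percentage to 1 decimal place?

91.4%

(0.1545 + 0.8455)^5 gives M 0.0001, M+2 0.0024, M+4 0.0264, M+6 0.1443, M+8 0.3948, M+10 0.4321; the largest is M+10.
P(M+10) = C(5,5) × 0.1545^0 × 0.8455^5 = 1 × 1.0000 × 0.43208388 = 0.432084 (base)
P(M+8) = C(5,4) × 0.1545^1 × 0.8455^4 = 5 × 0.1545 × 0.51103947 = 0.394778
Relative intensity = 0.394778 / 0.432084 × 100 = 91.4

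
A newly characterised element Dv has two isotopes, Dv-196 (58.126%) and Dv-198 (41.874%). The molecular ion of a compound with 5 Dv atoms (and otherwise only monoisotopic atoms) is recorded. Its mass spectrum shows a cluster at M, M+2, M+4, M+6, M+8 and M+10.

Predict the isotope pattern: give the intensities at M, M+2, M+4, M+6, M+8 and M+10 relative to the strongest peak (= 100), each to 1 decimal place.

The 5 Dv atoms are independent, so intensities follow the terms of (0.58126 + 0.41874)^5.
P(M) = 0.58126^5 = 0.066352
P(M+2) = 5 × 0.58126^4 × 0.41874^1 = 0.238999
P(M+4) = 10 × 0.58126^3 × 0.41874^2 = 0.344350
P(M+6) = 10 × 0.58126^2 × 0.41874^3 = 0.248070
P(M+8) = 5 × 0.58126^1 × 0.41874^4 = 0.089355
P(M+10) = 0.41874^5 = 0.012874
The M+4 peak is largest (0.344350); scaling to 100 gives 19.3 : 69.4 : 100.0 : 72.0 : 25.9 : 3.7.

19.3 : 69.4 : 100.0 : 72.0 : 25.9 : 3.7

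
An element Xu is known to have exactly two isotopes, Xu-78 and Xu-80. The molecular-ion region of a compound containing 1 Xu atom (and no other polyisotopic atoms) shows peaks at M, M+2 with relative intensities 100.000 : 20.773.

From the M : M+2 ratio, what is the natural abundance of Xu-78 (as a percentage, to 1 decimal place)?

82.8%

If p is the fraction of Xu that is Xu-78, then I(M+2)/I(M) = [C(1,1)·p^0·(1−p)] / p^1 = 1·(1−p)/p = 20.773/100.000 = 0.2077
(1−p)/p = 0.2077/1 = 0.2077  ⇒  p = 1/(1 + 0.2077) = 0.8280
Xu-78: 82.8%, Xu-80: 17.2%.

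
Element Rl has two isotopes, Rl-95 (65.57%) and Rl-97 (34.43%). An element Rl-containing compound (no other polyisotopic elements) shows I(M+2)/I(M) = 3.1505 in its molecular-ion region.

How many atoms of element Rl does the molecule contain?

The M+2/M ratio from n Rl atoms is n · q/p = n · 0.3443/0.6557.
n = 3.1505 × 0.6557/0.3443 = 6.00 ≈ 6

6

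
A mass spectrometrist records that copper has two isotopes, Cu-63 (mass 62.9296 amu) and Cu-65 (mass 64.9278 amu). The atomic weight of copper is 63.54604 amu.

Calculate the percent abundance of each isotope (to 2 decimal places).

Writing the weighted mean with unknown fraction x of Cu-63:
62.9296·x + 64.9278·(1 − x) = 63.54604
(62.9296 − 64.9278)·x = 63.54604 − 64.9278
x = -1.38176 / -1.9982 = 0.69150 → 69.15% Cu-63, 30.85% Cu-65.

Cu-63: 69.15%, Cu-65: 30.85%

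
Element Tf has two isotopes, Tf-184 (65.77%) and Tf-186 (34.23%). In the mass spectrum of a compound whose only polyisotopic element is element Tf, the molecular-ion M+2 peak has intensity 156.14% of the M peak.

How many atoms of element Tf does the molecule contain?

The M+2/M ratio from n Tf atoms is n · q/p = n · 0.3423/0.6577.
n = 1.5614 × 0.6577/0.3423 = 3.00 ≈ 3

3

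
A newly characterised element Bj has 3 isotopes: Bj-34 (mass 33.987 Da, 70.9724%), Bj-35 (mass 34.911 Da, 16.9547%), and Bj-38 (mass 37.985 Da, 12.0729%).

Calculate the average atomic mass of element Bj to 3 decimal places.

34.626 Da

Average mass = Σ (abundance × isotope mass) = 0.709724 × 33.987 + 0.169547 × 34.911 + 0.120729 × 37.985
= 24.1214 + 5.9191 + 4.5859 = 34.6264 Da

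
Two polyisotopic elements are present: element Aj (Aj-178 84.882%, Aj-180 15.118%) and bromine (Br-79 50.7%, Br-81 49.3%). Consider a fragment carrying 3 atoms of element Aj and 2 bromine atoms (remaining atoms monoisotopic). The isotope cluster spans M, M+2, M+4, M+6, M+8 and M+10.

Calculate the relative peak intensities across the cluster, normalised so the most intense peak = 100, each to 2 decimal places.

40.34 : 100.00 : 83.89 : 28.07 : 4.07 : 0.22

Element Aj pattern (n=3): 0.6115709 : 0.32677348 : 0.05820034 : 0.00345528
Bromine pattern (n=2): 0.257049 : 0.499902 : 0.243049
Convolve the two distributions (both contribute in 2-u steps):
  M: 0.6115709×0.257049 = 0.157204
  M+2: 0.6115709×0.499902 + 0.32677348×0.257049 = 0.389722
  M+4: 0.6115709×0.243049 + 0.32677348×0.499902 + 0.05820034×0.257049 = 0.326957
  M+6: 0.32677348×0.243049 + 0.05820034×0.499902 + 0.00345528×0.257049 = 0.109405
  M+8: 0.05820034×0.243049 + 0.00345528×0.499902 = 0.015873
  M+10: 0.00345528×0.243049 = 0.000840
Scale to base peak (0.389722) = 100: 40.34 : 100.00 : 83.89 : 28.07 : 4.07 : 0.22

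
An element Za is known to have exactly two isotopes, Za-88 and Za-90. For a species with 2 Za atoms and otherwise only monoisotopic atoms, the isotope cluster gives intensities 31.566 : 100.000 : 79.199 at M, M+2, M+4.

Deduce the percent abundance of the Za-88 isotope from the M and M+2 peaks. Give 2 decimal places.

38.70%

If p is the fraction of Za that is Za-88, then I(M+2)/I(M) = [C(2,1)·p^1·(1−p)] / p^2 = 2·(1−p)/p = 100.000/31.566 = 3.1680
(1−p)/p = 3.1680/2 = 1.5840  ⇒  p = 1/(1 + 1.5840) = 0.3870
Za-88: 38.70%, Za-90: 61.30%.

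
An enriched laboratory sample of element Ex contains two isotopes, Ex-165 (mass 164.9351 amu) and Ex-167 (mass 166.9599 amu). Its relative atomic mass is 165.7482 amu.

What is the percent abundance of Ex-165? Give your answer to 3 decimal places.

59.843%

With x = fraction of Ex-165 (so Ex-167 is 1 − x):
164.9351·x + 166.9599·(1 − x) = 165.7482
(164.9351 − 166.9599)·x = 165.7482 − 166.9599
x = -1.2117 / -2.0248 = 0.59843 → 59.843% Ex-165, 40.157% Ex-167.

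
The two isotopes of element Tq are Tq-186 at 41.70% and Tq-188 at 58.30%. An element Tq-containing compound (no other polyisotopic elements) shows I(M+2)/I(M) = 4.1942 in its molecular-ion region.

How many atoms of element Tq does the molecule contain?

The M+2/M ratio from n Tq atoms is n · q/p = n · 0.5830/0.4170.
n = 4.1942 × 0.4170/0.5830 = 3.00 ≈ 3

3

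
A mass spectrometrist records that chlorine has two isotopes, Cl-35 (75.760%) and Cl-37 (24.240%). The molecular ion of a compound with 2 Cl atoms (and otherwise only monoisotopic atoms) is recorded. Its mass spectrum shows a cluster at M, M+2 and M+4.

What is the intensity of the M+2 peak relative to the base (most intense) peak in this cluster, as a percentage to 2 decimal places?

(0.75760 + 0.24240)^2 gives M 0.5740, M+2 0.3673, M+4 0.0588; the largest is M.
P(M) = C(2,0) × 0.75760^2 × 0.24240^0 = 1 × 0.57395776 × 1.0000 = 0.573958 (base)
P(M+2) = C(2,1) × 0.75760^1 × 0.24240^1 = 2 × 0.7576 × 0.2424 = 0.367284
Relative intensity = 0.367284 / 0.573958 × 100 = 63.99

63.99%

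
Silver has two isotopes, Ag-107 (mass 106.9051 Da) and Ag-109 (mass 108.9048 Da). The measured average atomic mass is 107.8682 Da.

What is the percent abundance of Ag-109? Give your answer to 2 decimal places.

48.16%

With x = fraction of Ag-107 (so Ag-109 is 1 − x):
106.9051·x + 108.9048·(1 − x) = 107.8682
(106.9051 − 108.9048)·x = 107.8682 − 108.9048
x = -1.0366 / -1.9997 = 0.51838 → 51.84% Ag-107, 48.16% Ag-109.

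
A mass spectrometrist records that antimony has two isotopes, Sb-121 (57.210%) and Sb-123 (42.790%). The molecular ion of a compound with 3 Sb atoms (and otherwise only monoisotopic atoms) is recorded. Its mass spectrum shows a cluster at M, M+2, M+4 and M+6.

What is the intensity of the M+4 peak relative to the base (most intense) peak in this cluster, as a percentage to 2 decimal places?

74.79%

Binomial terms of (0.57210 + 0.42790)^3: M 0.1872, M+2 0.4202, M+4 0.3143, M+6 0.0783 → M+2 is the base peak.
P(M+2) = C(3,1) × 0.57210^2 × 0.42790^1 = 3 × 0.32729841 × 0.4279 = 0.420153 (base)
P(M+4) = C(3,2) × 0.57210^1 × 0.42790^2 = 3 × 0.5721 × 0.18309841 = 0.314252
Relative intensity = 0.314252 / 0.420153 × 100 = 74.79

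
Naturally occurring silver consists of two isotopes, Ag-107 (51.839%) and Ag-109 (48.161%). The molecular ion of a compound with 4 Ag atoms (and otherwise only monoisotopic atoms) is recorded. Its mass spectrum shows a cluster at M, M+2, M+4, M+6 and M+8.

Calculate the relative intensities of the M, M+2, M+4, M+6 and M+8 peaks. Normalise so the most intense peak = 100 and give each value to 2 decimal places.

19.31 : 71.76 : 100.00 : 61.94 : 14.39

Expanding (0.51839 + 0.48161)^4:
P(M) = 0.51839^4 = 0.072215
P(M+2) = 4 × 0.51839^3 × 0.48161^1 = 0.268365
P(M+4) = 6 × 0.51839^2 × 0.48161^2 = 0.373986
P(M+6) = 4 × 0.51839^1 × 0.48161^3 = 0.231634
P(M+8) = 0.48161^4 = 0.053800
The M+4 peak is largest (0.373986); scaling to 100 gives 19.31 : 71.76 : 100.00 : 61.94 : 14.39.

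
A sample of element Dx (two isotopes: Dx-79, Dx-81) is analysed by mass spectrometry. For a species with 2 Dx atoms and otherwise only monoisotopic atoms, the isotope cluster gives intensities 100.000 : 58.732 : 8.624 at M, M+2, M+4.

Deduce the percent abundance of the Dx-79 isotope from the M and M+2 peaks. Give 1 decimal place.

77.3%

If p is the fraction of Dx that is Dx-79, then I(M+2)/I(M) = [C(2,1)·p^1·(1−p)] / p^2 = 2·(1−p)/p = 58.732/100.000 = 0.5873
(1−p)/p = 0.5873/2 = 0.2937  ⇒  p = 1/(1 + 0.2937) = 0.7730
Dx-79: 77.3%, Dx-81: 22.7%.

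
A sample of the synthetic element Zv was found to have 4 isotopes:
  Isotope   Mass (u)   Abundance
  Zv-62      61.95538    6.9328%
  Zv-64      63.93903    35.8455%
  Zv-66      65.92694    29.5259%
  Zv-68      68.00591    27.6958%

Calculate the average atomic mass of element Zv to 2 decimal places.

Ar = Σ fᵢ·mᵢ = 0.069328 × 61.95538 + 0.358455 × 63.93903 + 0.295259 × 65.92694 + 0.276958 × 68.00591
= 4.295243 + 22.919265 + 19.465522 + 18.834781 = 65.514811 u

65.51 u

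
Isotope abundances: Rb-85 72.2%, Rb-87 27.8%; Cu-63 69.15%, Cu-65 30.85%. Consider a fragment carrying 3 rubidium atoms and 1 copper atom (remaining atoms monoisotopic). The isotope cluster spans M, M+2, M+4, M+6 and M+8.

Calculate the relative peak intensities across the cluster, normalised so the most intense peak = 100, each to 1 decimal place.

Rubidium pattern (n=3): 0.37636705 : 0.43475086 : 0.16739714 : 0.02148495
Copper pattern (n=1): 0.6915 : 0.3085
Convolve the two distributions (both contribute in 2-u steps):
  M: 0.37636705×0.6915 = 0.260258
  M+2: 0.37636705×0.3085 + 0.43475086×0.6915 = 0.416739
  M+4: 0.43475086×0.3085 + 0.16739714×0.6915 = 0.249876
  M+6: 0.16739714×0.3085 + 0.02148495×0.6915 = 0.066499
  M+8: 0.02148495×0.3085 = 0.006628
Scale to base peak (0.416739) = 100: 62.5 : 100.0 : 60.0 : 16.0 : 1.6

62.5 : 100.0 : 60.0 : 16.0 : 1.6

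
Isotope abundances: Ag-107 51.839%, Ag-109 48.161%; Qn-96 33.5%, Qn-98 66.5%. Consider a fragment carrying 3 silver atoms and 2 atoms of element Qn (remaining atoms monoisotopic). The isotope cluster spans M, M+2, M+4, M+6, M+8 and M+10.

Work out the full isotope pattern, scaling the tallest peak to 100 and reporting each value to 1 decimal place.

4.5 : 30.6 : 79.7 : 100.0 : 60.7 : 14.3

Silver pattern (n=3): 0.13930601 : 0.38826655 : 0.36071887 : 0.11170857
Element Qn pattern (n=2): 0.112225 : 0.44555 : 0.442225
Convolve the two distributions (both contribute in 2-u steps):
  M: 0.13930601×0.112225 = 0.015634
  M+2: 0.13930601×0.44555 + 0.38826655×0.112225 = 0.105641
  M+4: 0.13930601×0.442225 + 0.38826655×0.44555 + 0.36071887×0.112225 = 0.275078
  M+6: 0.38826655×0.442225 + 0.36071887×0.44555 + 0.11170857×0.112225 = 0.344956
  M+8: 0.36071887×0.442225 + 0.11170857×0.44555 = 0.209291
  M+10: 0.11170857×0.442225 = 0.049400
Scale to base peak (0.344956) = 100: 4.5 : 30.6 : 79.7 : 100.0 : 60.7 : 14.3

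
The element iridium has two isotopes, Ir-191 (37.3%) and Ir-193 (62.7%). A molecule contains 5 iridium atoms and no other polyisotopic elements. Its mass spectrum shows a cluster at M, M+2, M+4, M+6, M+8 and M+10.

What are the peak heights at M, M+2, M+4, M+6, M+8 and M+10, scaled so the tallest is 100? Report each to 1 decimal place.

2.1 : 17.7 : 59.5 : 100.0 : 84.0 : 28.3

The 5 Ir atoms are independent, so intensities follow the terms of (0.373 + 0.627)^5.
P(M) = 0.373^5 = 0.007220
P(M+2) = 5 × 0.373^4 × 0.627^1 = 0.060684
P(M+4) = 10 × 0.373^3 × 0.627^2 = 0.204015
P(M+6) = 10 × 0.373^2 × 0.627^3 = 0.342942
P(M+8) = 5 × 0.373^1 × 0.627^4 = 0.288237
P(M+10) = 0.627^5 = 0.096903
The M+6 peak is largest (0.342942); scaling to 100 gives 2.1 : 17.7 : 59.5 : 100.0 : 84.0 : 28.3.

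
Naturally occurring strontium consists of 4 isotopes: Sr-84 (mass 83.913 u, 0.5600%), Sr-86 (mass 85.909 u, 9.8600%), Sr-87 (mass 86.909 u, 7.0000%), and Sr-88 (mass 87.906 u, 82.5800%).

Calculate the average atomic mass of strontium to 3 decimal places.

87.617 u

Average mass = Σ (abundance × isotope mass) = 0.005600 × 83.913 + 0.098600 × 85.909 + 0.070000 × 86.909 + 0.825800 × 87.906
= 0.4699 + 8.4706 + 6.0836 + 72.5928 = 87.6169 u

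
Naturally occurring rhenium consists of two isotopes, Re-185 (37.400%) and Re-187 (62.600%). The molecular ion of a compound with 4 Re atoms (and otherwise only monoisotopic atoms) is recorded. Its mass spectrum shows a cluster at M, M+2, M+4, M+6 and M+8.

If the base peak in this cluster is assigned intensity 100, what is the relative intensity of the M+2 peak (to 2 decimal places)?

Binomial terms of (0.37400 + 0.62600)^4: M 0.0196, M+2 0.1310, M+4 0.3289, M+6 0.3670, M+8 0.1536 → M+6 is the base peak.
P(M+6) = C(4,3) × 0.37400^1 × 0.62600^3 = 4 × 0.3740 × 0.24531438 = 0.366990 (base)
P(M+2) = C(4,1) × 0.37400^3 × 0.62600^1 = 4 × 0.05231362 × 0.6260 = 0.130993
Relative intensity = 0.130993 / 0.366990 × 100 = 35.69

35.69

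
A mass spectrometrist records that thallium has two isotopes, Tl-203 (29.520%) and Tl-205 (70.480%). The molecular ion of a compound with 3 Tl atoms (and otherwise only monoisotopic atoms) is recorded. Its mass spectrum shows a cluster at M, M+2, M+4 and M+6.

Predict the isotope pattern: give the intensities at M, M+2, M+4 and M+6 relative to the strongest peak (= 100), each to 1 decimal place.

5.8 : 41.9 : 100.0 : 79.6

The 3 Tl atoms are independent, so intensities follow the terms of (0.29520 + 0.70480)^3.
P(M) = 0.29520^3 = 0.025725
P(M+2) = 3 × 0.29520^2 × 0.70480^1 = 0.184255
P(M+4) = 3 × 0.29520^1 × 0.70480^2 = 0.439916
P(M+6) = 0.70480^3 = 0.350104
The M+4 peak is largest (0.439916); scaling to 100 gives 5.8 : 41.9 : 100.0 : 79.6.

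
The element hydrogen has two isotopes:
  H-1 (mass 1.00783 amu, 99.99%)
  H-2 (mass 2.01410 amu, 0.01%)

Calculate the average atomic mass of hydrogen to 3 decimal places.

The abundance-weighted mean is 0.9999 × 1.00783 + 0.0001 × 2.01410
= 1.007729 + 0.000201 = 1.007930 amu

1.008 amu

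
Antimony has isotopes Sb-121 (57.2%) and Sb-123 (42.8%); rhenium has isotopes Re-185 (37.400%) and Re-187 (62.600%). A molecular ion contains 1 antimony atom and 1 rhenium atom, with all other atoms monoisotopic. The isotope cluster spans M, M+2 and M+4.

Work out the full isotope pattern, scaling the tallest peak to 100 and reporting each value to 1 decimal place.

Antimony pattern (n=1): 0.5720 : 0.4280
Rhenium pattern (n=1): 0.3740 : 0.6260
Convolve the two distributions (both contribute in 2-u steps):
  M: 0.5720×0.3740 = 0.213928
  M+2: 0.5720×0.6260 + 0.4280×0.3740 = 0.518144
  M+4: 0.4280×0.6260 = 0.267928
Scale to base peak (0.518144) = 100: 41.3 : 100.0 : 51.7

41.3 : 100.0 : 51.7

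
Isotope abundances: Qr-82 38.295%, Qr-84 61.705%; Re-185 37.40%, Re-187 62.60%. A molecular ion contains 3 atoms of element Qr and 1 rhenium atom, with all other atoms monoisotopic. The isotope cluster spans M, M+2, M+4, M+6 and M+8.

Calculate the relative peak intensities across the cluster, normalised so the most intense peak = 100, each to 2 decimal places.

Element Qr pattern (n=3): 0.05615989 : 0.27147245 : 0.43742544 : 0.23494222
Rhenium pattern (n=1): 0.3740 : 0.6260
Convolve the two distributions (both contribute in 2-u steps):
  M: 0.05615989×0.3740 = 0.021004
  M+2: 0.05615989×0.6260 + 0.27147245×0.3740 = 0.136687
  M+4: 0.27147245×0.6260 + 0.43742544×0.3740 = 0.333539
  M+6: 0.43742544×0.6260 + 0.23494222×0.3740 = 0.361697
  M+8: 0.23494222×0.6260 = 0.147074
Scale to base peak (0.361697) = 100: 5.81 : 37.79 : 92.22 : 100.00 : 40.66

5.81 : 37.79 : 92.22 : 100.00 : 40.66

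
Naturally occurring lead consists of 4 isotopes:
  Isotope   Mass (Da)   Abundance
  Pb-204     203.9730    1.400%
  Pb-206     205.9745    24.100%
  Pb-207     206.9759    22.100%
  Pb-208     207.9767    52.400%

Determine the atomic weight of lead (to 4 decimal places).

207.2169 Da

The abundance-weighted mean is 0.01400 × 203.9730 + 0.24100 × 205.9745 + 0.22100 × 206.9759 + 0.52400 × 207.9767
= 2.85562 + 49.63985 + 45.74167 + 108.97979 = 207.21693 Da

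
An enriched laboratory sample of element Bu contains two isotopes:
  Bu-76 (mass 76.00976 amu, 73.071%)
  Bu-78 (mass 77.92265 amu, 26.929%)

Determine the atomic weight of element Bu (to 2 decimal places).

Ar = Σ fᵢ·mᵢ = 0.73071 × 76.00976 + 0.26929 × 77.92265
= 55.541092 + 20.983790 = 76.524882 amu

76.52 amu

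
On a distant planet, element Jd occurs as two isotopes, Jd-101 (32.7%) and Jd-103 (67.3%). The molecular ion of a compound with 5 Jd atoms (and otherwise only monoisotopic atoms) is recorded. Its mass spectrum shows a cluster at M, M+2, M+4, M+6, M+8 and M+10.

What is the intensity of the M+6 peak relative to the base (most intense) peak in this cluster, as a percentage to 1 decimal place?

Binomial terms of (0.327 + 0.673)^5: M 0.0037, M+2 0.0385, M+4 0.1584, M+6 0.3259, M+8 0.3354, M+10 0.1381 → M+8 is the base peak.
P(M+8) = C(5,4) × 0.327^1 × 0.673^4 = 5 × 0.3270 × 0.20514468 = 0.335412 (base)
P(M+6) = C(5,3) × 0.327^2 × 0.673^3 = 10 × 0.106929 × 0.30482122 = 0.325942
Relative intensity = 0.325942 / 0.335412 × 100 = 97.2

97.2%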